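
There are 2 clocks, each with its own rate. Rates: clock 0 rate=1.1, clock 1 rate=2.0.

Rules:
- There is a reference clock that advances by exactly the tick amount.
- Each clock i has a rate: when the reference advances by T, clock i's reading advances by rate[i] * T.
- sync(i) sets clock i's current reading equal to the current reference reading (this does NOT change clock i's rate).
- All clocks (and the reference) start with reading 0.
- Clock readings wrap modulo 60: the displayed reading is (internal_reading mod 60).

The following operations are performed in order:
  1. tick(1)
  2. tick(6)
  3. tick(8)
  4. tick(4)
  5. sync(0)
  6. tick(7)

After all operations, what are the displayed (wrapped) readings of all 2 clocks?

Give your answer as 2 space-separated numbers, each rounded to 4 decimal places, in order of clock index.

Answer: 26.7000 52.0000

Derivation:
After op 1 tick(1): ref=1.0000 raw=[1.1000 2.0000]
After op 2 tick(6): ref=7.0000 raw=[7.7000 14.0000]
After op 3 tick(8): ref=15.0000 raw=[16.5000 30.0000]
After op 4 tick(4): ref=19.0000 raw=[20.9000 38.0000]
After op 5 sync(0): ref=19.0000 raw=[19.0000 38.0000]
After op 6 tick(7): ref=26.0000 raw=[26.7000 52.0000]
Wrap final raw readings (mod 60): 26.7000 mod 60 = 26.7000; 52.0000 mod 60 = 52.0000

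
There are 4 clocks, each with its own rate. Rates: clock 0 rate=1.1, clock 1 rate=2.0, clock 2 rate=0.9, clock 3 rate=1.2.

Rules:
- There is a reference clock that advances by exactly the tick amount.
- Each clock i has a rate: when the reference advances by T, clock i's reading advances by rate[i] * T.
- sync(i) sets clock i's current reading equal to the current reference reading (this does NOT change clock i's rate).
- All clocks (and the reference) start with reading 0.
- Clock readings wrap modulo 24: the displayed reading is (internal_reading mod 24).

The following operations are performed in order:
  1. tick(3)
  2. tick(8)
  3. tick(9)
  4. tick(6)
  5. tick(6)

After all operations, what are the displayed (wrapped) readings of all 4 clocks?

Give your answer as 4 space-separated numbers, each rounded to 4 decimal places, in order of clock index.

Answer: 11.2000 16.0000 4.8000 14.4000

Derivation:
After op 1 tick(3): ref=3.0000 raw=[3.3000 6.0000 2.7000 3.6000]
After op 2 tick(8): ref=11.0000 raw=[12.1000 22.0000 9.9000 13.2000]
After op 3 tick(9): ref=20.0000 raw=[22.0000 40.0000 18.0000 24.0000]
After op 4 tick(6): ref=26.0000 raw=[28.6000 52.0000 23.4000 31.2000]
After op 5 tick(6): ref=32.0000 raw=[35.2000 64.0000 28.8000 38.4000]
Wrap final raw readings (mod 24): 35.2000 mod 24 = 11.2000; 64.0000 mod 24 = 16.0000; 28.8000 mod 24 = 4.8000; 38.4000 mod 24 = 14.4000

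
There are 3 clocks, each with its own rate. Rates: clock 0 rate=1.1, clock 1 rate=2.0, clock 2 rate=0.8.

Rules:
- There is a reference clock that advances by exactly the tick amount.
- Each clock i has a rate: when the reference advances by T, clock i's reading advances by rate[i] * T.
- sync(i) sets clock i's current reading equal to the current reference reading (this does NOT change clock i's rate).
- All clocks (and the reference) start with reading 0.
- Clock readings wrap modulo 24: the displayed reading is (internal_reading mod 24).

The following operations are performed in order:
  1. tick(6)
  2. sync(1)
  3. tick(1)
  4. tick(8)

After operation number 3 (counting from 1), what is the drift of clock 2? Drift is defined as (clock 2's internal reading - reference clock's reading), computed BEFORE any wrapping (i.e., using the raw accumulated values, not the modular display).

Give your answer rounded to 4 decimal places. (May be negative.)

After op 1 tick(6): ref=6.0000 raw=[6.6000 12.0000 4.8000]
After op 2 sync(1): ref=6.0000 raw=[6.6000 6.0000 4.8000]
After op 3 tick(1): ref=7.0000 raw=[7.7000 8.0000 5.6000]
Drift of clock 2 after op 3: 5.6000 - 7.0000 = -1.4000

Answer: -1.4000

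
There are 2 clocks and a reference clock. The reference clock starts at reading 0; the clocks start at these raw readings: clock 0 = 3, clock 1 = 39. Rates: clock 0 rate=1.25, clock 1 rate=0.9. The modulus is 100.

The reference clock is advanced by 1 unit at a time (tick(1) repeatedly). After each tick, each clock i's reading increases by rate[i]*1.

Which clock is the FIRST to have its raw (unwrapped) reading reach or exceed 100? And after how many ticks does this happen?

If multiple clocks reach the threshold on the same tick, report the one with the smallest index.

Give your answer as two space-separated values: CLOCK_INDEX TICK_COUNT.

clock 0: start=3, rate=1.25, needs 100-3 = 97; ticks = ceil(97/1.25) = ceil(77.6000) = 78; reading at tick 78 = 3 + 1.25*78 = 100.5000
clock 1: start=39, rate=0.9, needs 100-39 = 61; ticks = ceil(61/0.9) = ceil(67.7778) = 68; reading at tick 68 = 39 + 0.9*68 = 100.2000
Minimum tick count = 68; winners = [1]; smallest index = 1

Answer: 1 68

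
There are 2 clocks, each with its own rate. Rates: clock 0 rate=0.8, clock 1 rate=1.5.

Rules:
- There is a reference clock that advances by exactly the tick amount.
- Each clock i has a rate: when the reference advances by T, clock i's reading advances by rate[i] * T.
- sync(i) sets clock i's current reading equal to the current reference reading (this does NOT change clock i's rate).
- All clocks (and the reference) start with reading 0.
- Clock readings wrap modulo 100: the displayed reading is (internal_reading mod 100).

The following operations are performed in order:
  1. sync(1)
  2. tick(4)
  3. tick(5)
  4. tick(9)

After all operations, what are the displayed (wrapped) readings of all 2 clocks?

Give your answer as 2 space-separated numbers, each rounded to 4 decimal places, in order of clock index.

Answer: 14.4000 27.0000

Derivation:
After op 1 sync(1): ref=0.0000 raw=[0.0000 0.0000]
After op 2 tick(4): ref=4.0000 raw=[3.2000 6.0000]
After op 3 tick(5): ref=9.0000 raw=[7.2000 13.5000]
After op 4 tick(9): ref=18.0000 raw=[14.4000 27.0000]
Wrap final raw readings (mod 100): 14.4000 mod 100 = 14.4000; 27.0000 mod 100 = 27.0000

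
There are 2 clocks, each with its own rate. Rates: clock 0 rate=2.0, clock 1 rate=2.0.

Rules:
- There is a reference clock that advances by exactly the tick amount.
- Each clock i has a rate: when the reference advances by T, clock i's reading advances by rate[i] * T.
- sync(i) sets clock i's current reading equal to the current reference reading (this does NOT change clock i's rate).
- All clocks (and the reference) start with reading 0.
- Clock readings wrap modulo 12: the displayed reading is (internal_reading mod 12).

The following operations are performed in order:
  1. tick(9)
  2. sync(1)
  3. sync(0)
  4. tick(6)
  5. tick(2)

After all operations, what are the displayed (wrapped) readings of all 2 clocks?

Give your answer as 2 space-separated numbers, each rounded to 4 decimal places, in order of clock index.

After op 1 tick(9): ref=9.0000 raw=[18.0000 18.0000]
After op 2 sync(1): ref=9.0000 raw=[18.0000 9.0000]
After op 3 sync(0): ref=9.0000 raw=[9.0000 9.0000]
After op 4 tick(6): ref=15.0000 raw=[21.0000 21.0000]
After op 5 tick(2): ref=17.0000 raw=[25.0000 25.0000]
Wrap final raw readings (mod 12): 25.0000 mod 12 = 1.0000; 25.0000 mod 12 = 1.0000

Answer: 1.0000 1.0000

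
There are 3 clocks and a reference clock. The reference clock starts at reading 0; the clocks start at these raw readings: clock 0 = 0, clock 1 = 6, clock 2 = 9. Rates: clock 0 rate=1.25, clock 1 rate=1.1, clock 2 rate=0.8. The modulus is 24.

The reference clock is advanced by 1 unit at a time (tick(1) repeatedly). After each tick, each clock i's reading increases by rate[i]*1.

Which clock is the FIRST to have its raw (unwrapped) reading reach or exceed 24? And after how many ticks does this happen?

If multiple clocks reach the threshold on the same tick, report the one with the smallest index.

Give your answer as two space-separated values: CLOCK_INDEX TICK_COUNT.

Answer: 1 17

Derivation:
clock 0: start=0, rate=1.25, needs 24-0 = 24; ticks = ceil(24/1.25) = ceil(19.2000) = 20; reading at tick 20 = 0 + 1.25*20 = 25.0000
clock 1: start=6, rate=1.1, needs 24-6 = 18; ticks = ceil(18/1.1) = ceil(16.3636) = 17; reading at tick 17 = 6 + 1.1*17 = 24.7000
clock 2: start=9, rate=0.8, needs 24-9 = 15; ticks = ceil(15/0.8) = ceil(18.7500) = 19; reading at tick 19 = 9 + 0.8*19 = 24.2000
Minimum tick count = 17; winners = [1]; smallest index = 1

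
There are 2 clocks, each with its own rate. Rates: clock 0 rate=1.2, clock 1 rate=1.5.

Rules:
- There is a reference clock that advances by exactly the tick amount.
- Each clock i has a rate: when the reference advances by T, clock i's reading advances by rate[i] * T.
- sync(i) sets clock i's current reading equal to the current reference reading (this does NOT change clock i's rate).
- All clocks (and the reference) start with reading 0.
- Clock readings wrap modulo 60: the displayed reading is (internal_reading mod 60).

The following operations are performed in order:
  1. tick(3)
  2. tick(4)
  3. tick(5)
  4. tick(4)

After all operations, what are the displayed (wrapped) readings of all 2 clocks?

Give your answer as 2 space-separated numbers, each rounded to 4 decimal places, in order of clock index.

After op 1 tick(3): ref=3.0000 raw=[3.6000 4.5000]
After op 2 tick(4): ref=7.0000 raw=[8.4000 10.5000]
After op 3 tick(5): ref=12.0000 raw=[14.4000 18.0000]
After op 4 tick(4): ref=16.0000 raw=[19.2000 24.0000]
Wrap final raw readings (mod 60): 19.2000 mod 60 = 19.2000; 24.0000 mod 60 = 24.0000

Answer: 19.2000 24.0000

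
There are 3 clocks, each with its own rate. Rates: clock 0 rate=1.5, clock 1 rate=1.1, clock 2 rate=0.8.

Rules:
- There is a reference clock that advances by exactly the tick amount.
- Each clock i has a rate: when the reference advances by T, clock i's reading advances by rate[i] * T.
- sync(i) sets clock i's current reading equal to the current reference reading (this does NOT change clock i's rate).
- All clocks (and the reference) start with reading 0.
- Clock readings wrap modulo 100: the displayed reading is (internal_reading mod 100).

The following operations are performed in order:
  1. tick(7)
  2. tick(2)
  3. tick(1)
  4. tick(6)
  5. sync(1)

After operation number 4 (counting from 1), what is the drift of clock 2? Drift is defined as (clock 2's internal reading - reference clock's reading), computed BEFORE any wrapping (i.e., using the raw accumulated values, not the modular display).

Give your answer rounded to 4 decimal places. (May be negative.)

Answer: -3.2000

Derivation:
After op 1 tick(7): ref=7.0000 raw=[10.5000 7.7000 5.6000]
After op 2 tick(2): ref=9.0000 raw=[13.5000 9.9000 7.2000]
After op 3 tick(1): ref=10.0000 raw=[15.0000 11.0000 8.0000]
After op 4 tick(6): ref=16.0000 raw=[24.0000 17.6000 12.8000]
Drift of clock 2 after op 4: 12.8000 - 16.0000 = -3.2000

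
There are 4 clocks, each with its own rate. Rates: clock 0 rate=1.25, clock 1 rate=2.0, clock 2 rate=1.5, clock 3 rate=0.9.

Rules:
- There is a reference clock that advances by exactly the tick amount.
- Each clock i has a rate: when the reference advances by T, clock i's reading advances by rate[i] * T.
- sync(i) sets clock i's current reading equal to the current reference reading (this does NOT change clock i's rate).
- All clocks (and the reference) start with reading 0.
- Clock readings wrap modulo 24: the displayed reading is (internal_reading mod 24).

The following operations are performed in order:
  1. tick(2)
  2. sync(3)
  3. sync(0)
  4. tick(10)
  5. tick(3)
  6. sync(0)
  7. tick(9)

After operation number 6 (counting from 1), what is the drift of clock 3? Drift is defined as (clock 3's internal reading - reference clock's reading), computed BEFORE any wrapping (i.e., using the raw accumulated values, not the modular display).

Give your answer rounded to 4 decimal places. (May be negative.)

Answer: -1.3000

Derivation:
After op 1 tick(2): ref=2.0000 raw=[2.5000 4.0000 3.0000 1.8000]
After op 2 sync(3): ref=2.0000 raw=[2.5000 4.0000 3.0000 2.0000]
After op 3 sync(0): ref=2.0000 raw=[2.0000 4.0000 3.0000 2.0000]
After op 4 tick(10): ref=12.0000 raw=[14.5000 24.0000 18.0000 11.0000]
After op 5 tick(3): ref=15.0000 raw=[18.2500 30.0000 22.5000 13.7000]
After op 6 sync(0): ref=15.0000 raw=[15.0000 30.0000 22.5000 13.7000]
Drift of clock 3 after op 6: 13.7000 - 15.0000 = -1.3000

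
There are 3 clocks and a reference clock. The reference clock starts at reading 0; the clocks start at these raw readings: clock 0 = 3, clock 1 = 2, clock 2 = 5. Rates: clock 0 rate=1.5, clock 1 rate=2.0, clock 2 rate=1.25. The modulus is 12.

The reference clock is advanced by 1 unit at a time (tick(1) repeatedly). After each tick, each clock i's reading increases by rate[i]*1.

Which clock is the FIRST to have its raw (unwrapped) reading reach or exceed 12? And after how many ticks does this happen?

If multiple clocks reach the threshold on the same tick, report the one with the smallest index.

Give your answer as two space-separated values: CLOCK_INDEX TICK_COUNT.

clock 0: start=3, rate=1.5, needs 12-3 = 9; ticks = ceil(9/1.5) = ceil(6.0000) = 6; reading at tick 6 = 3 + 1.5*6 = 12.0000
clock 1: start=2, rate=2.0, needs 12-2 = 10; ticks = ceil(10/2.0) = ceil(5.0000) = 5; reading at tick 5 = 2 + 2.0*5 = 12.0000
clock 2: start=5, rate=1.25, needs 12-5 = 7; ticks = ceil(7/1.25) = ceil(5.6000) = 6; reading at tick 6 = 5 + 1.25*6 = 12.5000
Minimum tick count = 5; winners = [1]; smallest index = 1

Answer: 1 5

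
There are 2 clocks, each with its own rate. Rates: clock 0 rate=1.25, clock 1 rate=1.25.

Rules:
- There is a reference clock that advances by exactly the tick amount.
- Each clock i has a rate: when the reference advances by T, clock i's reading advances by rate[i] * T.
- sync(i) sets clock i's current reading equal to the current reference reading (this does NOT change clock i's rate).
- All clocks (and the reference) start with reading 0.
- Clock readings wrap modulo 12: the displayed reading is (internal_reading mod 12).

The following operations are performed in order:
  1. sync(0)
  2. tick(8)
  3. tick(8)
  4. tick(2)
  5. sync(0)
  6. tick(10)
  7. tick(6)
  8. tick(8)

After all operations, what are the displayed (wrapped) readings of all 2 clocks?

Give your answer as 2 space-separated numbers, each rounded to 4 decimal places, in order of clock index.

Answer: 0.0000 4.5000

Derivation:
After op 1 sync(0): ref=0.0000 raw=[0.0000 0.0000]
After op 2 tick(8): ref=8.0000 raw=[10.0000 10.0000]
After op 3 tick(8): ref=16.0000 raw=[20.0000 20.0000]
After op 4 tick(2): ref=18.0000 raw=[22.5000 22.5000]
After op 5 sync(0): ref=18.0000 raw=[18.0000 22.5000]
After op 6 tick(10): ref=28.0000 raw=[30.5000 35.0000]
After op 7 tick(6): ref=34.0000 raw=[38.0000 42.5000]
After op 8 tick(8): ref=42.0000 raw=[48.0000 52.5000]
Wrap final raw readings (mod 12): 48.0000 mod 12 = 0.0000; 52.5000 mod 12 = 4.5000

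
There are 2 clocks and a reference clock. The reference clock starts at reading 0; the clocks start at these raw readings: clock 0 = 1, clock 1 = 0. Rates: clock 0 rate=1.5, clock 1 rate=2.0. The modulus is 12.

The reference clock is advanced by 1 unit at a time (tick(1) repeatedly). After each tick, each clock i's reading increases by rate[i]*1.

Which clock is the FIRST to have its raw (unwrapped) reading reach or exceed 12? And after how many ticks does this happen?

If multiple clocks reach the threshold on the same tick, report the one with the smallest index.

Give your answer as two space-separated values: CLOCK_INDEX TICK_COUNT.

Answer: 1 6

Derivation:
clock 0: start=1, rate=1.5, needs 12-1 = 11; ticks = ceil(11/1.5) = ceil(7.3333) = 8; reading at tick 8 = 1 + 1.5*8 = 13.0000
clock 1: start=0, rate=2.0, needs 12-0 = 12; ticks = ceil(12/2.0) = ceil(6.0000) = 6; reading at tick 6 = 0 + 2.0*6 = 12.0000
Minimum tick count = 6; winners = [1]; smallest index = 1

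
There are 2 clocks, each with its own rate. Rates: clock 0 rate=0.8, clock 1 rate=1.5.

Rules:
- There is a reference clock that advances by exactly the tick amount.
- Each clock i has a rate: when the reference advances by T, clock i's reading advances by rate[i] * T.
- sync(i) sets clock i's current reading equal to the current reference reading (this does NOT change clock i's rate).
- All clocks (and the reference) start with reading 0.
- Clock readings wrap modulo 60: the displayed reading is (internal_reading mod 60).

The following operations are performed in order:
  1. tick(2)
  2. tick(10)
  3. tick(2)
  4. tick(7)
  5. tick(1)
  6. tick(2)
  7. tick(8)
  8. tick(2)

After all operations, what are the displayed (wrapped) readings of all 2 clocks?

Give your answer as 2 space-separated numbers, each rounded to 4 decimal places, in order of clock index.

Answer: 27.2000 51.0000

Derivation:
After op 1 tick(2): ref=2.0000 raw=[1.6000 3.0000]
After op 2 tick(10): ref=12.0000 raw=[9.6000 18.0000]
After op 3 tick(2): ref=14.0000 raw=[11.2000 21.0000]
After op 4 tick(7): ref=21.0000 raw=[16.8000 31.5000]
After op 5 tick(1): ref=22.0000 raw=[17.6000 33.0000]
After op 6 tick(2): ref=24.0000 raw=[19.2000 36.0000]
After op 7 tick(8): ref=32.0000 raw=[25.6000 48.0000]
After op 8 tick(2): ref=34.0000 raw=[27.2000 51.0000]
Wrap final raw readings (mod 60): 27.2000 mod 60 = 27.2000; 51.0000 mod 60 = 51.0000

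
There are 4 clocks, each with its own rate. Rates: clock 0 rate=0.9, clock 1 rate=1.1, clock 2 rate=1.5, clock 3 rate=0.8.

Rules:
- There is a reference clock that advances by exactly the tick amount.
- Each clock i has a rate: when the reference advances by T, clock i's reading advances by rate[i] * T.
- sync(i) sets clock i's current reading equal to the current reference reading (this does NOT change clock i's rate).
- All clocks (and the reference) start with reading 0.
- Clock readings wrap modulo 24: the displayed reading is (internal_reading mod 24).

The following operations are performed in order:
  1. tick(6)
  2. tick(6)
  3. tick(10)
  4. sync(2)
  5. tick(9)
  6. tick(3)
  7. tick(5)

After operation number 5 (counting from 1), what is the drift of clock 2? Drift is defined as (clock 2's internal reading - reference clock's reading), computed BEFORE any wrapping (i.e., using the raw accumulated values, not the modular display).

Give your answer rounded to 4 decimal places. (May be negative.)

After op 1 tick(6): ref=6.0000 raw=[5.4000 6.6000 9.0000 4.8000]
After op 2 tick(6): ref=12.0000 raw=[10.8000 13.2000 18.0000 9.6000]
After op 3 tick(10): ref=22.0000 raw=[19.8000 24.2000 33.0000 17.6000]
After op 4 sync(2): ref=22.0000 raw=[19.8000 24.2000 22.0000 17.6000]
After op 5 tick(9): ref=31.0000 raw=[27.9000 34.1000 35.5000 24.8000]
Drift of clock 2 after op 5: 35.5000 - 31.0000 = 4.5000

Answer: 4.5000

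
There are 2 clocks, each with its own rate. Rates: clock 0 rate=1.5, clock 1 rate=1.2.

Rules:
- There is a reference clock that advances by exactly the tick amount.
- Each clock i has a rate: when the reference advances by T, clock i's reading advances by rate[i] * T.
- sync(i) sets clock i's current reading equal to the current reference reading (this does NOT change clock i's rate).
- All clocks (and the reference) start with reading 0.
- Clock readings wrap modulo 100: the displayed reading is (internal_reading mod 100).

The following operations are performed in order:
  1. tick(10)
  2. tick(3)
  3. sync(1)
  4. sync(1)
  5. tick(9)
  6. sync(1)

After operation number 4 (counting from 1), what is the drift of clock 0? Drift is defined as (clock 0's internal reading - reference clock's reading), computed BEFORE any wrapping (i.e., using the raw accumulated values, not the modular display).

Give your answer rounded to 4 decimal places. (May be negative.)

After op 1 tick(10): ref=10.0000 raw=[15.0000 12.0000]
After op 2 tick(3): ref=13.0000 raw=[19.5000 15.6000]
After op 3 sync(1): ref=13.0000 raw=[19.5000 13.0000]
After op 4 sync(1): ref=13.0000 raw=[19.5000 13.0000]
Drift of clock 0 after op 4: 19.5000 - 13.0000 = 6.5000

Answer: 6.5000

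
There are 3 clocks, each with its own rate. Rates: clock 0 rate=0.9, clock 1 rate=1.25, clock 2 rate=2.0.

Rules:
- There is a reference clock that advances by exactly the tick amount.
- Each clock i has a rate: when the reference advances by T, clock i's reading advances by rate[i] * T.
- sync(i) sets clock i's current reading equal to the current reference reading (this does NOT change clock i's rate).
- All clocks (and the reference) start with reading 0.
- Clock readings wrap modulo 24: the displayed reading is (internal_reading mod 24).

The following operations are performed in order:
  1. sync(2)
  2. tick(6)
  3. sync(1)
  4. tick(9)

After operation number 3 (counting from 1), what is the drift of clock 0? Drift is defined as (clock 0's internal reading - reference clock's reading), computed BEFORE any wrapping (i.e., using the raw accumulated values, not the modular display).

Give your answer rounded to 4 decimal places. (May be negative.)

After op 1 sync(2): ref=0.0000 raw=[0.0000 0.0000 0.0000]
After op 2 tick(6): ref=6.0000 raw=[5.4000 7.5000 12.0000]
After op 3 sync(1): ref=6.0000 raw=[5.4000 6.0000 12.0000]
Drift of clock 0 after op 3: 5.4000 - 6.0000 = -0.6000

Answer: -0.6000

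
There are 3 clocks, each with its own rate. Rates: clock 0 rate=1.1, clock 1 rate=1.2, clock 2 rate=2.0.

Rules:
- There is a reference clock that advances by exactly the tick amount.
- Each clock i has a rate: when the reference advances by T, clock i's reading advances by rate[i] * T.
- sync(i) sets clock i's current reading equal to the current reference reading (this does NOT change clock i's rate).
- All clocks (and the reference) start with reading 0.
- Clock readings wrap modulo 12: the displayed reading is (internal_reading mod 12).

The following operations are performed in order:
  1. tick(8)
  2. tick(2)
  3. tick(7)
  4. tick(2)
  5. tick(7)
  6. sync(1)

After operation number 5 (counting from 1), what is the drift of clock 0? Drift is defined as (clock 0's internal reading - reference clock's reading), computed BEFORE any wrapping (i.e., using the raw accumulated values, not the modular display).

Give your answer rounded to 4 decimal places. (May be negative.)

Answer: 2.6000

Derivation:
After op 1 tick(8): ref=8.0000 raw=[8.8000 9.6000 16.0000]
After op 2 tick(2): ref=10.0000 raw=[11.0000 12.0000 20.0000]
After op 3 tick(7): ref=17.0000 raw=[18.7000 20.4000 34.0000]
After op 4 tick(2): ref=19.0000 raw=[20.9000 22.8000 38.0000]
After op 5 tick(7): ref=26.0000 raw=[28.6000 31.2000 52.0000]
Drift of clock 0 after op 5: 28.6000 - 26.0000 = 2.6000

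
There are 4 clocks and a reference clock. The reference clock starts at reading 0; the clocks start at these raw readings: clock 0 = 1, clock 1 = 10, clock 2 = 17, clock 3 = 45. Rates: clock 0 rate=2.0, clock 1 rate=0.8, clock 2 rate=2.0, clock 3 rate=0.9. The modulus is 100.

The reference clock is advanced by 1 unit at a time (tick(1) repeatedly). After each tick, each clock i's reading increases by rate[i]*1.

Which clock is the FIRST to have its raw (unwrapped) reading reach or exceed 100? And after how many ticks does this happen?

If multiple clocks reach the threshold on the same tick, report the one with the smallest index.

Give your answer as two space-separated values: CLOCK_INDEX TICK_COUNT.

Answer: 2 42

Derivation:
clock 0: start=1, rate=2.0, needs 100-1 = 99; ticks = ceil(99/2.0) = ceil(49.5000) = 50; reading at tick 50 = 1 + 2.0*50 = 101.0000
clock 1: start=10, rate=0.8, needs 100-10 = 90; ticks = ceil(90/0.8) = ceil(112.5000) = 113; reading at tick 113 = 10 + 0.8*113 = 100.4000
clock 2: start=17, rate=2.0, needs 100-17 = 83; ticks = ceil(83/2.0) = ceil(41.5000) = 42; reading at tick 42 = 17 + 2.0*42 = 101.0000
clock 3: start=45, rate=0.9, needs 100-45 = 55; ticks = ceil(55/0.9) = ceil(61.1111) = 62; reading at tick 62 = 45 + 0.9*62 = 100.8000
Minimum tick count = 42; winners = [2]; smallest index = 2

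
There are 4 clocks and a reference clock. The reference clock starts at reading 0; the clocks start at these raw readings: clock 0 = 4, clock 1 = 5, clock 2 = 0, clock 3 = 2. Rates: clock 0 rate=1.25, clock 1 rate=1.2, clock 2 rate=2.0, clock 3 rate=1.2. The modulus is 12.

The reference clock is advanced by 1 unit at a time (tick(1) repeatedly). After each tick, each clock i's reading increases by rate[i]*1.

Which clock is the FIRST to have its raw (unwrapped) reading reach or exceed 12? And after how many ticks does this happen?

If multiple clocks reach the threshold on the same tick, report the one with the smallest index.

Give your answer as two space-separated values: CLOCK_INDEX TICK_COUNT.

clock 0: start=4, rate=1.25, needs 12-4 = 8; ticks = ceil(8/1.25) = ceil(6.4000) = 7; reading at tick 7 = 4 + 1.25*7 = 12.7500
clock 1: start=5, rate=1.2, needs 12-5 = 7; ticks = ceil(7/1.2) = ceil(5.8333) = 6; reading at tick 6 = 5 + 1.2*6 = 12.2000
clock 2: start=0, rate=2.0, needs 12-0 = 12; ticks = ceil(12/2.0) = ceil(6.0000) = 6; reading at tick 6 = 0 + 2.0*6 = 12.0000
clock 3: start=2, rate=1.2, needs 12-2 = 10; ticks = ceil(10/1.2) = ceil(8.3333) = 9; reading at tick 9 = 2 + 1.2*9 = 12.8000
Minimum tick count = 6; winners = [1, 2]; smallest index = 1

Answer: 1 6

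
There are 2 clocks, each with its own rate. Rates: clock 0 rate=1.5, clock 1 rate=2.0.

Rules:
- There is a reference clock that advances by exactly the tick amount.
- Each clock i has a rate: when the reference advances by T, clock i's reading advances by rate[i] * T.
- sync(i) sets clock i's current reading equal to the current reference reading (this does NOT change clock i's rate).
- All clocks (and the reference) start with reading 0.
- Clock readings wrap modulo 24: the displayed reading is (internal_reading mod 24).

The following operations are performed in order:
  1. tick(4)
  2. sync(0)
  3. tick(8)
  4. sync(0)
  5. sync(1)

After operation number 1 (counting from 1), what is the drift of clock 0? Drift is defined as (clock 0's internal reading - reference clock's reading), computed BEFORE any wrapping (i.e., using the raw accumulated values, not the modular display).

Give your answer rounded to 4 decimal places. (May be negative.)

After op 1 tick(4): ref=4.0000 raw=[6.0000 8.0000]
Drift of clock 0 after op 1: 6.0000 - 4.0000 = 2.0000

Answer: 2.0000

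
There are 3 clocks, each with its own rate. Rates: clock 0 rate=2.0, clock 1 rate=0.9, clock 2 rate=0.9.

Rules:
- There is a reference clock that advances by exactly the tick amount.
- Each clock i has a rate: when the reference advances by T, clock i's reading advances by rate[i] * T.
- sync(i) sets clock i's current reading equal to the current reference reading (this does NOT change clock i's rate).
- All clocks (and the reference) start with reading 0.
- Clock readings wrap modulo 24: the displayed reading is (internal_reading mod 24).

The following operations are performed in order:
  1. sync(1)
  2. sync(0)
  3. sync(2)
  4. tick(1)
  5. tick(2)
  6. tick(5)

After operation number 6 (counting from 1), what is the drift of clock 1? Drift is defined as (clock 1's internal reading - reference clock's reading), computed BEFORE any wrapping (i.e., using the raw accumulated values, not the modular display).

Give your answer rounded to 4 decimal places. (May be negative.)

Answer: -0.8000

Derivation:
After op 1 sync(1): ref=0.0000 raw=[0.0000 0.0000 0.0000]
After op 2 sync(0): ref=0.0000 raw=[0.0000 0.0000 0.0000]
After op 3 sync(2): ref=0.0000 raw=[0.0000 0.0000 0.0000]
After op 4 tick(1): ref=1.0000 raw=[2.0000 0.9000 0.9000]
After op 5 tick(2): ref=3.0000 raw=[6.0000 2.7000 2.7000]
After op 6 tick(5): ref=8.0000 raw=[16.0000 7.2000 7.2000]
Drift of clock 1 after op 6: 7.2000 - 8.0000 = -0.8000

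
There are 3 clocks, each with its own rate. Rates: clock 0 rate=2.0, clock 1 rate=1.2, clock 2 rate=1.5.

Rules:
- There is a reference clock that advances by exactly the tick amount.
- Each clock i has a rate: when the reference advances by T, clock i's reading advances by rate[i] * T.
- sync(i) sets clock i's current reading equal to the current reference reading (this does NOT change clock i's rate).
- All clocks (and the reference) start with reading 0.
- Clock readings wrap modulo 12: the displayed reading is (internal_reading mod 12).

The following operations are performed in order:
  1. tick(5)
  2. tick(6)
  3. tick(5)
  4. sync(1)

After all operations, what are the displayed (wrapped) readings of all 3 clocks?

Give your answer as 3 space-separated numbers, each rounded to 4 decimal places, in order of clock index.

Answer: 8.0000 4.0000 0.0000

Derivation:
After op 1 tick(5): ref=5.0000 raw=[10.0000 6.0000 7.5000]
After op 2 tick(6): ref=11.0000 raw=[22.0000 13.2000 16.5000]
After op 3 tick(5): ref=16.0000 raw=[32.0000 19.2000 24.0000]
After op 4 sync(1): ref=16.0000 raw=[32.0000 16.0000 24.0000]
Wrap final raw readings (mod 12): 32.0000 mod 12 = 8.0000; 16.0000 mod 12 = 4.0000; 24.0000 mod 12 = 0.0000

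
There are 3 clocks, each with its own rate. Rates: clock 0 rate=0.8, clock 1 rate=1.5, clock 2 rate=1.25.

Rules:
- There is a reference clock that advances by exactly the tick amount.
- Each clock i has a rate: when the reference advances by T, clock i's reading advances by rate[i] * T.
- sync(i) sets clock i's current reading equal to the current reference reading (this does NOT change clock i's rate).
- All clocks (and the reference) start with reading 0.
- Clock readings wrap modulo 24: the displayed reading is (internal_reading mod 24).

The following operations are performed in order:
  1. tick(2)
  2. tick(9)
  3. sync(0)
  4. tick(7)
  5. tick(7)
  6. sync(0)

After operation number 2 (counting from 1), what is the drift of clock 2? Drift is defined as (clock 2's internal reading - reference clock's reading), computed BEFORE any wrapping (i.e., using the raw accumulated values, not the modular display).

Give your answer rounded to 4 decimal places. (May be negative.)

Answer: 2.7500

Derivation:
After op 1 tick(2): ref=2.0000 raw=[1.6000 3.0000 2.5000]
After op 2 tick(9): ref=11.0000 raw=[8.8000 16.5000 13.7500]
Drift of clock 2 after op 2: 13.7500 - 11.0000 = 2.7500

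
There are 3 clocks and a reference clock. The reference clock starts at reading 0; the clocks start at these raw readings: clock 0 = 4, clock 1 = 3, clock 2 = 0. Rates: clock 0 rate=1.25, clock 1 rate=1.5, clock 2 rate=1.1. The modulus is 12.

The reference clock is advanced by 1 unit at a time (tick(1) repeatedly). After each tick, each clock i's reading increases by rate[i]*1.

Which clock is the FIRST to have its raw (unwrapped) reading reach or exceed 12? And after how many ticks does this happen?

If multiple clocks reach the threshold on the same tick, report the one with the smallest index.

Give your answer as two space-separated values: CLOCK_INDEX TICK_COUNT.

clock 0: start=4, rate=1.25, needs 12-4 = 8; ticks = ceil(8/1.25) = ceil(6.4000) = 7; reading at tick 7 = 4 + 1.25*7 = 12.7500
clock 1: start=3, rate=1.5, needs 12-3 = 9; ticks = ceil(9/1.5) = ceil(6.0000) = 6; reading at tick 6 = 3 + 1.5*6 = 12.0000
clock 2: start=0, rate=1.1, needs 12-0 = 12; ticks = ceil(12/1.1) = ceil(10.9091) = 11; reading at tick 11 = 0 + 1.1*11 = 12.1000
Minimum tick count = 6; winners = [1]; smallest index = 1

Answer: 1 6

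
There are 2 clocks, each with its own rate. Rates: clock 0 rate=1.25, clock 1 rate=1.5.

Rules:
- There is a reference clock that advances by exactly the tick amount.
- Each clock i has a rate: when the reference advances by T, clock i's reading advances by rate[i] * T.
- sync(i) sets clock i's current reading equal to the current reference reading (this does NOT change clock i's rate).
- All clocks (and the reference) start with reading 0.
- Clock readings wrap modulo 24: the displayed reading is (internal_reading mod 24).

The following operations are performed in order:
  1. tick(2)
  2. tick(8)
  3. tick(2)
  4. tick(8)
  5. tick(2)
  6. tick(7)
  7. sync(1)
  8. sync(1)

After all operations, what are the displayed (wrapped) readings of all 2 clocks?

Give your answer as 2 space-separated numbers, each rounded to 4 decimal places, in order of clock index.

After op 1 tick(2): ref=2.0000 raw=[2.5000 3.0000]
After op 2 tick(8): ref=10.0000 raw=[12.5000 15.0000]
After op 3 tick(2): ref=12.0000 raw=[15.0000 18.0000]
After op 4 tick(8): ref=20.0000 raw=[25.0000 30.0000]
After op 5 tick(2): ref=22.0000 raw=[27.5000 33.0000]
After op 6 tick(7): ref=29.0000 raw=[36.2500 43.5000]
After op 7 sync(1): ref=29.0000 raw=[36.2500 29.0000]
After op 8 sync(1): ref=29.0000 raw=[36.2500 29.0000]
Wrap final raw readings (mod 24): 36.2500 mod 24 = 12.2500; 29.0000 mod 24 = 5.0000

Answer: 12.2500 5.0000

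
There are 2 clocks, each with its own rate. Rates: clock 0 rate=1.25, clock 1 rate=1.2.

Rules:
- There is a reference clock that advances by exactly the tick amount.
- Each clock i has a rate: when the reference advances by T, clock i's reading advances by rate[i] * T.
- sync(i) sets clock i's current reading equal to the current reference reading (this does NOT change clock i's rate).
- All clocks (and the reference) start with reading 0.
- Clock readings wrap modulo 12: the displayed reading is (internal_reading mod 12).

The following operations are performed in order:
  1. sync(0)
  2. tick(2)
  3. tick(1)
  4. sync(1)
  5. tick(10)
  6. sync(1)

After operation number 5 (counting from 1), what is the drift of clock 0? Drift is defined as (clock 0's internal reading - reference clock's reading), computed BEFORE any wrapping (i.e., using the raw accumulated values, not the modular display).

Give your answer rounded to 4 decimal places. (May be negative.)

After op 1 sync(0): ref=0.0000 raw=[0.0000 0.0000]
After op 2 tick(2): ref=2.0000 raw=[2.5000 2.4000]
After op 3 tick(1): ref=3.0000 raw=[3.7500 3.6000]
After op 4 sync(1): ref=3.0000 raw=[3.7500 3.0000]
After op 5 tick(10): ref=13.0000 raw=[16.2500 15.0000]
Drift of clock 0 after op 5: 16.2500 - 13.0000 = 3.2500

Answer: 3.2500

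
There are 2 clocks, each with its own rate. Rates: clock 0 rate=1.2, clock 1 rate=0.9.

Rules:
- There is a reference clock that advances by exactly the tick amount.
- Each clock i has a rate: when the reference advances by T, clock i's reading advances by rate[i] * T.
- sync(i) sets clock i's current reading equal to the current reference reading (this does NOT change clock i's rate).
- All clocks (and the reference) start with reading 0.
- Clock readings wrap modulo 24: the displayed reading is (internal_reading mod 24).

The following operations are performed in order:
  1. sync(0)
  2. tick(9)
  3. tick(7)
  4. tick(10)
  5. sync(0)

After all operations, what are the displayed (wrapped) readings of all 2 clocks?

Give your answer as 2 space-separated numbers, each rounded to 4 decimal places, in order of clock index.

After op 1 sync(0): ref=0.0000 raw=[0.0000 0.0000]
After op 2 tick(9): ref=9.0000 raw=[10.8000 8.1000]
After op 3 tick(7): ref=16.0000 raw=[19.2000 14.4000]
After op 4 tick(10): ref=26.0000 raw=[31.2000 23.4000]
After op 5 sync(0): ref=26.0000 raw=[26.0000 23.4000]
Wrap final raw readings (mod 24): 26.0000 mod 24 = 2.0000; 23.4000 mod 24 = 23.4000

Answer: 2.0000 23.4000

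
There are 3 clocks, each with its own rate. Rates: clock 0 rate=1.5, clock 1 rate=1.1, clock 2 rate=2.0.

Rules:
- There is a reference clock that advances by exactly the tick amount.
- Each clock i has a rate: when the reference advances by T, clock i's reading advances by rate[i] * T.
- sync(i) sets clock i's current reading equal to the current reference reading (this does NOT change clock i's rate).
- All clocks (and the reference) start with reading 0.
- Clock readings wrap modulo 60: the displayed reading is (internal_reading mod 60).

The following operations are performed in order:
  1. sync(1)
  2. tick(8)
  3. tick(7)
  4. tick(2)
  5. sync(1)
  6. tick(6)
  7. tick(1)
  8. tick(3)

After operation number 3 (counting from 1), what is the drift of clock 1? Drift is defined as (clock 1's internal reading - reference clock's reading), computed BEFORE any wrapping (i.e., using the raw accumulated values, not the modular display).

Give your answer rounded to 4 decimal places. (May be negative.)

After op 1 sync(1): ref=0.0000 raw=[0.0000 0.0000 0.0000]
After op 2 tick(8): ref=8.0000 raw=[12.0000 8.8000 16.0000]
After op 3 tick(7): ref=15.0000 raw=[22.5000 16.5000 30.0000]
Drift of clock 1 after op 3: 16.5000 - 15.0000 = 1.5000

Answer: 1.5000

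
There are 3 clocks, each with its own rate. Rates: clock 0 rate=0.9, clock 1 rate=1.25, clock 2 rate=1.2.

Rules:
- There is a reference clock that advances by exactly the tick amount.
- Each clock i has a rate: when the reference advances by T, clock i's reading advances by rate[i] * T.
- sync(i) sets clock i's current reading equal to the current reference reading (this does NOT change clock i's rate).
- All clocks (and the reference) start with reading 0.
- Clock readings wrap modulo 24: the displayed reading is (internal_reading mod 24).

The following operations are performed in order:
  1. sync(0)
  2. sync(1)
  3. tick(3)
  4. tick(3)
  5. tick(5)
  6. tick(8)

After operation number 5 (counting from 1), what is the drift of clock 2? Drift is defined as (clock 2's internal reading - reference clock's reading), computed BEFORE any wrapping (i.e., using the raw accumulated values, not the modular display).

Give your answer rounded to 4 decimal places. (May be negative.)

After op 1 sync(0): ref=0.0000 raw=[0.0000 0.0000 0.0000]
After op 2 sync(1): ref=0.0000 raw=[0.0000 0.0000 0.0000]
After op 3 tick(3): ref=3.0000 raw=[2.7000 3.7500 3.6000]
After op 4 tick(3): ref=6.0000 raw=[5.4000 7.5000 7.2000]
After op 5 tick(5): ref=11.0000 raw=[9.9000 13.7500 13.2000]
Drift of clock 2 after op 5: 13.2000 - 11.0000 = 2.2000

Answer: 2.2000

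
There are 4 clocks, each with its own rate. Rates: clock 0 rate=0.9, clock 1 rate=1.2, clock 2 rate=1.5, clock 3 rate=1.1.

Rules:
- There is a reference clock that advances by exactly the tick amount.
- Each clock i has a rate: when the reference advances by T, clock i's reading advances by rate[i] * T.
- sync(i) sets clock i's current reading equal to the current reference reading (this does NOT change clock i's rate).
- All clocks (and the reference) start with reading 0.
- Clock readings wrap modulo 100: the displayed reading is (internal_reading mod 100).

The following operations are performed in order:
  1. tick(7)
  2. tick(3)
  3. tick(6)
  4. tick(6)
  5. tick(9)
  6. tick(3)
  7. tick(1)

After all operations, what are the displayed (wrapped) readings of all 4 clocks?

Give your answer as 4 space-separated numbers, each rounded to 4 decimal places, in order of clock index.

After op 1 tick(7): ref=7.0000 raw=[6.3000 8.4000 10.5000 7.7000]
After op 2 tick(3): ref=10.0000 raw=[9.0000 12.0000 15.0000 11.0000]
After op 3 tick(6): ref=16.0000 raw=[14.4000 19.2000 24.0000 17.6000]
After op 4 tick(6): ref=22.0000 raw=[19.8000 26.4000 33.0000 24.2000]
After op 5 tick(9): ref=31.0000 raw=[27.9000 37.2000 46.5000 34.1000]
After op 6 tick(3): ref=34.0000 raw=[30.6000 40.8000 51.0000 37.4000]
After op 7 tick(1): ref=35.0000 raw=[31.5000 42.0000 52.5000 38.5000]
Wrap final raw readings (mod 100): 31.5000 mod 100 = 31.5000; 42.0000 mod 100 = 42.0000; 52.5000 mod 100 = 52.5000; 38.5000 mod 100 = 38.5000

Answer: 31.5000 42.0000 52.5000 38.5000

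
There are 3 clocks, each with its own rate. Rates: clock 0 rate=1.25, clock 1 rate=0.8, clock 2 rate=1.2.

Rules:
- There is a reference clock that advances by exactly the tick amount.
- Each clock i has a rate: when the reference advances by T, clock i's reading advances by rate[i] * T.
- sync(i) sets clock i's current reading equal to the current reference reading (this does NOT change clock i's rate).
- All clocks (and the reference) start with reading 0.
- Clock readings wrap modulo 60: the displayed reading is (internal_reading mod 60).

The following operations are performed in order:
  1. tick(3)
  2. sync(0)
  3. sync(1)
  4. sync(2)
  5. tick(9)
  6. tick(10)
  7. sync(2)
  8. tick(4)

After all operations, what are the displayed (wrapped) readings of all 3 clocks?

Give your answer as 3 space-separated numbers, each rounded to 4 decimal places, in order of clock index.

Answer: 31.7500 21.4000 26.8000

Derivation:
After op 1 tick(3): ref=3.0000 raw=[3.7500 2.4000 3.6000]
After op 2 sync(0): ref=3.0000 raw=[3.0000 2.4000 3.6000]
After op 3 sync(1): ref=3.0000 raw=[3.0000 3.0000 3.6000]
After op 4 sync(2): ref=3.0000 raw=[3.0000 3.0000 3.0000]
After op 5 tick(9): ref=12.0000 raw=[14.2500 10.2000 13.8000]
After op 6 tick(10): ref=22.0000 raw=[26.7500 18.2000 25.8000]
After op 7 sync(2): ref=22.0000 raw=[26.7500 18.2000 22.0000]
After op 8 tick(4): ref=26.0000 raw=[31.7500 21.4000 26.8000]
Wrap final raw readings (mod 60): 31.7500 mod 60 = 31.7500; 21.4000 mod 60 = 21.4000; 26.8000 mod 60 = 26.8000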